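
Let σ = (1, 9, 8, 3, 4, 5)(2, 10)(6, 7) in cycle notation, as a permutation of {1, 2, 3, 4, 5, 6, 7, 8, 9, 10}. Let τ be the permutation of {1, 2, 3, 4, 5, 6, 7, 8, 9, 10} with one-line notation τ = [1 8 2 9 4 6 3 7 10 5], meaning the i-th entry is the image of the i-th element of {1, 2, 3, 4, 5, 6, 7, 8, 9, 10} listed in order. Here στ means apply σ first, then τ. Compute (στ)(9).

7

σ(9) = 8, then τ(8) = 7; composing gives (στ)(9) = 7.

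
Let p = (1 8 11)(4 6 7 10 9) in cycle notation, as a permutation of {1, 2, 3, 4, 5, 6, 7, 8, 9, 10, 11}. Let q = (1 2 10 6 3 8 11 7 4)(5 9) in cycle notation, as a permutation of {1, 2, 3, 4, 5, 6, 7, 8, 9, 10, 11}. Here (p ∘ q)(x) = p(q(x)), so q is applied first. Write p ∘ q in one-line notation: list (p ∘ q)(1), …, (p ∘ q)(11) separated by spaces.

2 9 11 8 4 3 6 1 5 7 10

(p ∘ q)(x) = p(q(x)). Computing each image: p(q(1)) = p(2) = 2, p(q(2)) = p(10) = 9, p(q(3)) = p(8) = 11, p(q(4)) = p(1) = 8, p(q(5)) = p(9) = 4, p(q(6)) = p(3) = 3, p(q(7)) = p(4) = 6, p(q(8)) = p(11) = 1, p(q(9)) = p(5) = 5, p(q(10)) = p(6) = 7, p(q(11)) = p(7) = 10.
Hence p ∘ q = [2 9 11 8 4 3 6 1 5 7 10].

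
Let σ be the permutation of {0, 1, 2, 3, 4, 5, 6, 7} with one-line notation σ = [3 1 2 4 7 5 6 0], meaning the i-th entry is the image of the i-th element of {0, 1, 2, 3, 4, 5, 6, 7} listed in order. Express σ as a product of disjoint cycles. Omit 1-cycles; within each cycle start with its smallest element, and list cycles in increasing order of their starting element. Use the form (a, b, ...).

(0, 3, 4, 7)

From 0: 0 → 3 → 4 → 7 → 0, closing the cycle (0, 3, 4, 7).
Repeating from the next unused element and collecting all non-trivial cycles gives (0, 3, 4, 7).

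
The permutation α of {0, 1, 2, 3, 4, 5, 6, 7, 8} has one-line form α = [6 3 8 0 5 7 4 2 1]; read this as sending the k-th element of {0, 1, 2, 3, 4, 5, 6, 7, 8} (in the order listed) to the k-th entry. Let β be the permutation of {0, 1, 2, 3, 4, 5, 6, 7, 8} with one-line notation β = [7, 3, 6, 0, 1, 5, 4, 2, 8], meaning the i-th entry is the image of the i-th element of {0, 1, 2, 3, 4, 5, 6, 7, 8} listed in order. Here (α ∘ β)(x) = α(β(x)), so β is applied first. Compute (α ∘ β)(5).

7

First apply β: β(5) = 5, then α(5) = 7. Thus (α ∘ β)(5) = 7.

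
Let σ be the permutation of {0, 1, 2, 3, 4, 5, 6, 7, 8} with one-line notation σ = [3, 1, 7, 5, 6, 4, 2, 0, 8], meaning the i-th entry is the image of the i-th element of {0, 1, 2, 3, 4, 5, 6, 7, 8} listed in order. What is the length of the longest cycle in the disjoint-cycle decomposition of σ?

7

Decomposing into disjoint cycles gives (0 3 5 4 6 2 7); the longest has length 7.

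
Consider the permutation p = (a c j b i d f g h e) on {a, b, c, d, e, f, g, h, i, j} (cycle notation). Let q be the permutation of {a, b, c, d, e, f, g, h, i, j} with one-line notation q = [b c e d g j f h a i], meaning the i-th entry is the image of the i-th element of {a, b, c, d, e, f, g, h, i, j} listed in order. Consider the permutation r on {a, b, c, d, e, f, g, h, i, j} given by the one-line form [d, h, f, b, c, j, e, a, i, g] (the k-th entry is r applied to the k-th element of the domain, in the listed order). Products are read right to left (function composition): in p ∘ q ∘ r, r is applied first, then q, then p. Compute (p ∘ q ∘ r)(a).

Chase a: r(a) = d; q(d) = d; p(d) = f. Hence (p ∘ q ∘ r)(a) = f.

f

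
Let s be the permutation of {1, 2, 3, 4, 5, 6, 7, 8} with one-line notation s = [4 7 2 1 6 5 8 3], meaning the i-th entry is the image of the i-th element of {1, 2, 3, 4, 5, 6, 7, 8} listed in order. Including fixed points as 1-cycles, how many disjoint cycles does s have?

The cycle decomposition is (1, 4)(2, 7, 8, 3)(5, 6), which has 3 cycles (counting 1-cycles).

3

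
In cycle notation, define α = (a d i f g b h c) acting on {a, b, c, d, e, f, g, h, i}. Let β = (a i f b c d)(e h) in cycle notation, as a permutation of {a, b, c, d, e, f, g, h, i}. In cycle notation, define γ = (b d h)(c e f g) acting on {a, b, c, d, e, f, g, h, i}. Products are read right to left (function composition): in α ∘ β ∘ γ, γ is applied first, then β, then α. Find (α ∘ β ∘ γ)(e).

Chase e: γ(e) = f; β(f) = b; α(b) = h. Hence (α ∘ β ∘ γ)(e) = h.

h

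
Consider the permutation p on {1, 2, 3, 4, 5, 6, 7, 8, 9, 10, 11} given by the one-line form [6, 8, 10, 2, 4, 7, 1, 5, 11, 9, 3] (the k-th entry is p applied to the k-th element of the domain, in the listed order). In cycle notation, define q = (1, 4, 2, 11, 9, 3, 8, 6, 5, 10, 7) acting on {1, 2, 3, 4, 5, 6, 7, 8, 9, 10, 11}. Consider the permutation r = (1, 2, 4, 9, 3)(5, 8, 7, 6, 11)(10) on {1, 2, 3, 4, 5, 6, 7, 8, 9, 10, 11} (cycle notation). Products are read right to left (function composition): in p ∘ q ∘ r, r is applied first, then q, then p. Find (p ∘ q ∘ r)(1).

Apply the permutations in order: r(1) = 2, then q(2) = 11, then p(11) = 3. So (p ∘ q ∘ r)(1) = 3.

3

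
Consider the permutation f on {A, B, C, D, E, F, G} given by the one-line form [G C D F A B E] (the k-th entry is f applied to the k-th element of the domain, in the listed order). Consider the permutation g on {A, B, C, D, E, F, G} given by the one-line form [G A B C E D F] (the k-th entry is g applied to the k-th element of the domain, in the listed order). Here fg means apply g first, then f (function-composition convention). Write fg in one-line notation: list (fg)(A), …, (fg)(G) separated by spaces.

Chase each element through g then f: A → G → E; B → A → G; C → B → C; D → C → D; E → E → A; F → D → F; G → F → B.
Collecting the images, fg = [E G C D A F B].

E G C D A F B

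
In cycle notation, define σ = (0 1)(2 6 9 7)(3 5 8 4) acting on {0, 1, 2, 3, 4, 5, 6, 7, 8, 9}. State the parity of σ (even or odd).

odd

The cycle lengths are 4, 4, 2.
A cycle is odd iff its length is even; σ has 3 even-length cycles, so sgn(σ) = (−1)^3 and σ is odd.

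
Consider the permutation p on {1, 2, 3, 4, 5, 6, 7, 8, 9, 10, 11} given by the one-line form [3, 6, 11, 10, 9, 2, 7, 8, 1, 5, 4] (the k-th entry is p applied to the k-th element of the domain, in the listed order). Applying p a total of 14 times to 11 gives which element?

11

Tracing 11 → 4 → … returns to 11 after 7 steps, so 11 lies in a 7-cycle (1 3 11 4 10 5 9).
On a 7-cycle, p^7 is the identity, so p^14 = p^0 there (14 ≡ 0 mod 7).
So p^14(11) = 11.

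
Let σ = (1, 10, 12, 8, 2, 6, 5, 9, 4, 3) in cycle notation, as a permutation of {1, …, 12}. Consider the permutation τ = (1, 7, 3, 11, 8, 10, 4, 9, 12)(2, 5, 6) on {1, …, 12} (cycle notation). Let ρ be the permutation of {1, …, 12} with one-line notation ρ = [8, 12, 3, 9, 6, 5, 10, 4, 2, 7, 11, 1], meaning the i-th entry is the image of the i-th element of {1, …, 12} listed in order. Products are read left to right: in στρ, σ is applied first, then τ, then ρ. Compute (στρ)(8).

6

(στρ)(8) = ρ(τ(σ(8))). σ(8) = 2, then τ(2) = 5, then ρ(5) = 6, so the result is 6.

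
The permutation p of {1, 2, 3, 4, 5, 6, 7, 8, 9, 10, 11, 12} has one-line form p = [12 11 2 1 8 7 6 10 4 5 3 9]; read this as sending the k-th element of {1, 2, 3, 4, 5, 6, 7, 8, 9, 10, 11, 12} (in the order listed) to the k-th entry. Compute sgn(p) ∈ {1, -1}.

1

In disjoint-cycle form the cycle lengths are 4, 3, 3, 2.
A cycle is odd iff its length is even; p has 2 even-length cycles, so sgn(p) = (−1)^2 and p is even.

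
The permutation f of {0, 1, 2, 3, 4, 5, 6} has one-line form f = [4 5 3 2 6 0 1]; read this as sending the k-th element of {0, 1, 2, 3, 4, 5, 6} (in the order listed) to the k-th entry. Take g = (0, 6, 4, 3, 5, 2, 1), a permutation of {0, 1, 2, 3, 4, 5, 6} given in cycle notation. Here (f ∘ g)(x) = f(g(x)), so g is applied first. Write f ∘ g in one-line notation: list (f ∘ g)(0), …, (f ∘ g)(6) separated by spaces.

1 4 5 0 2 3 6

Chase each element through g then f: 0 → 6 → 1; 1 → 0 → 4; 2 → 1 → 5; 3 → 5 → 0; 4 → 3 → 2; 5 → 2 → 3; 6 → 4 → 6.
Collecting the images, f ∘ g = [1 4 5 0 2 3 6].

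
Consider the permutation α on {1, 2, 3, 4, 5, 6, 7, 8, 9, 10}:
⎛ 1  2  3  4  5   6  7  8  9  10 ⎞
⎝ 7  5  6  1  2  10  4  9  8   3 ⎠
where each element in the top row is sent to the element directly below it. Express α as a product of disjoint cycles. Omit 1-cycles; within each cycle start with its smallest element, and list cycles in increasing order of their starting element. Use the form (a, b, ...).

Iterating α from 1 gives 1 → 7 → 4 → 1; that is the 3-cycle (1, 7, 4).
Repeating from the next unused element and collecting all non-trivial cycles gives (1, 7, 4)(2, 5)(3, 6, 10)(8, 9).

(1, 7, 4)(2, 5)(3, 6, 10)(8, 9)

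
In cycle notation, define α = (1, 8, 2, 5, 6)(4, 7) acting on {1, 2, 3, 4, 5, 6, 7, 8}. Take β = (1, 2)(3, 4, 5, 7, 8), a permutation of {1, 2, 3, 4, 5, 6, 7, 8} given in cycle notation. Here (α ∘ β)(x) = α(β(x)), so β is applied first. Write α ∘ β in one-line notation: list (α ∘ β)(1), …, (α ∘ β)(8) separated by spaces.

For each element, apply β then α: 1 → 2 → 5; 2 → 1 → 8; 3 → 4 → 7; 4 → 5 → 6; 5 → 7 → 4; 6 → 6 → 1; 7 → 8 → 2; 8 → 3 → 3.
Collecting the images, α ∘ β = [5 8 7 6 4 1 2 3].

5 8 7 6 4 1 2 3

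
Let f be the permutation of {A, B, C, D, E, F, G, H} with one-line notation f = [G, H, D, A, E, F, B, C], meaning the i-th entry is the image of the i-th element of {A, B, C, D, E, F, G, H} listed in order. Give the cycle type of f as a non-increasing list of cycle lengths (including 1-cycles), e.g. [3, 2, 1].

[6, 1, 1]

The disjoint cycles are (A, G, B, H, C, D)(E)(F), with lengths 6, 1, 1 in non-increasing order.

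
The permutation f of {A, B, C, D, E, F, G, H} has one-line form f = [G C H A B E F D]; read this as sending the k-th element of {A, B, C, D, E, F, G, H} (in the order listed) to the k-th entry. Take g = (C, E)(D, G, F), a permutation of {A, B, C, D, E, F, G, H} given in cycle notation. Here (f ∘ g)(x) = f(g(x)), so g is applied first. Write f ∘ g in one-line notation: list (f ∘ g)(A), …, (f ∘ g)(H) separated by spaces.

G C B F H A E D

Chase each element through g then f: A → A → G; B → B → C; C → E → B; D → G → F; E → C → H; F → D → A; G → F → E; H → H → D.
So f ∘ g in one-line form is G C B F H A E D.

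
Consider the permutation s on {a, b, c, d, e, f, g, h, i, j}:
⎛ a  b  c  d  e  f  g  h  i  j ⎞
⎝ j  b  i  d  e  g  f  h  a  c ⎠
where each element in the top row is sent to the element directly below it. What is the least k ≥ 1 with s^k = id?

4

Decomposing into disjoint cycles gives cycle lengths 4, 2, 1, 1, 1, 1.
The order is lcm(4, 2) = 4.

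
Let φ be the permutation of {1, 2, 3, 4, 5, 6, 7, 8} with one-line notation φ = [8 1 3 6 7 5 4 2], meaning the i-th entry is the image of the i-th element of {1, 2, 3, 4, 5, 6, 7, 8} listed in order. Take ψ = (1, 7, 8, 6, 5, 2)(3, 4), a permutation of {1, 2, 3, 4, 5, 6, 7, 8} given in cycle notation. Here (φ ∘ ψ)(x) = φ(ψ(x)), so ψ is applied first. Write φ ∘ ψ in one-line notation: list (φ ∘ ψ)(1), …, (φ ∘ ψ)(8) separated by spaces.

4 8 6 3 1 7 2 5

(φ ∘ ψ)(x) = φ(ψ(x)). Computing each image: φ(ψ(1)) = φ(7) = 4, φ(ψ(2)) = φ(1) = 8, φ(ψ(3)) = φ(4) = 6, φ(ψ(4)) = φ(3) = 3, φ(ψ(5)) = φ(2) = 1, φ(ψ(6)) = φ(5) = 7, φ(ψ(7)) = φ(8) = 2, φ(ψ(8)) = φ(6) = 5.
Hence φ ∘ ψ = [4 8 6 3 1 7 2 5].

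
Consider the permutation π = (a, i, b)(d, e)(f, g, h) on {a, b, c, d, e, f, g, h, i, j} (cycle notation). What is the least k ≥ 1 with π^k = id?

The disjoint cycles have lengths 3, 3, 2, 1, 1.
Since disjoint cycles commute, ord(π) = lcm(3, 3, 2) = 6.

6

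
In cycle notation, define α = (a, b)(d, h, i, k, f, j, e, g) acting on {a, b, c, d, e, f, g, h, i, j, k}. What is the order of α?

8

The cycle type of α is (8, 2, 1).
The order of α is the least common multiple of its cycle lengths: lcm(8, 2) = 8.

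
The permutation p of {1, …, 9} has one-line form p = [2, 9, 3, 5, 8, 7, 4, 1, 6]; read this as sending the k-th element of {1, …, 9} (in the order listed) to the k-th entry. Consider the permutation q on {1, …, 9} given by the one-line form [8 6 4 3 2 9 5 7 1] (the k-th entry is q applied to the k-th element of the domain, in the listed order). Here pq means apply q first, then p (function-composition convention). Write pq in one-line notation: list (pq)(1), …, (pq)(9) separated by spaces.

(pq)(x) = p(q(x)). Computing each image: p(q(1)) = p(8) = 1, p(q(2)) = p(6) = 7, p(q(3)) = p(4) = 5, p(q(4)) = p(3) = 3, p(q(5)) = p(2) = 9, p(q(6)) = p(9) = 6, p(q(7)) = p(5) = 8, p(q(8)) = p(7) = 4, p(q(9)) = p(1) = 2.
Hence pq = [1 7 5 3 9 6 8 4 2].

1 7 5 3 9 6 8 4 2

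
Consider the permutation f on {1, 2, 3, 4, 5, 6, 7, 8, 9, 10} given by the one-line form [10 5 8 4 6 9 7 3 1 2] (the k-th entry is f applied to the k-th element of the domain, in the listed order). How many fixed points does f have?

2

The fixed points (elements with f(x) = x) are {4, 7}, so there are 2.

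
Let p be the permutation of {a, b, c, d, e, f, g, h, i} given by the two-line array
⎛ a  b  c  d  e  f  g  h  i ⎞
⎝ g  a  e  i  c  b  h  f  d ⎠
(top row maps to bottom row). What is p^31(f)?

b

Tracing f → b → … returns to f after 5 steps, so f lies in a 5-cycle (a, g, h, f, b).
Powers repeat with period 5 on this cycle, and 31 mod 5 = 1, so p^31(f) = p^1(f).
Advancing 1 step from f: f → b.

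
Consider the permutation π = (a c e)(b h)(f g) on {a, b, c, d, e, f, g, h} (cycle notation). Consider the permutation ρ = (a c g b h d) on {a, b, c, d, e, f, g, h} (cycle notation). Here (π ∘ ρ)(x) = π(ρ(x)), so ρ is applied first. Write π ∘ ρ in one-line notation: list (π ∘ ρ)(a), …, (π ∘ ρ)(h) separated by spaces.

Chase each element through ρ then π: a → c → e; b → h → b; c → g → f; d → a → c; e → e → a; f → f → g; g → b → h; h → d → d.
Collecting the images, π ∘ ρ = [e b f c a g h d].

e b f c a g h d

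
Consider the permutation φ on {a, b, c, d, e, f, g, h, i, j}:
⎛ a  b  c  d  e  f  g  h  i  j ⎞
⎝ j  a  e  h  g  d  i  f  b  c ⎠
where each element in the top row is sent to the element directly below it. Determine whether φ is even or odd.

even

In disjoint-cycle form the cycle lengths are 7, 3.
A cycle is odd iff its length is even; φ has 0 even-length cycles, so sgn(φ) = (−1)^0 and φ is even.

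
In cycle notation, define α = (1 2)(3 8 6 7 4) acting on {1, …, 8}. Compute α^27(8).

8 lies in the 5-cycle (3 8 6 7 4).
On a 5-cycle, α^5 is the identity, so α^27 = α^2 there (27 ≡ 2 mod 5).
Advancing 2 steps from 8: 8 → 6 → 7.

7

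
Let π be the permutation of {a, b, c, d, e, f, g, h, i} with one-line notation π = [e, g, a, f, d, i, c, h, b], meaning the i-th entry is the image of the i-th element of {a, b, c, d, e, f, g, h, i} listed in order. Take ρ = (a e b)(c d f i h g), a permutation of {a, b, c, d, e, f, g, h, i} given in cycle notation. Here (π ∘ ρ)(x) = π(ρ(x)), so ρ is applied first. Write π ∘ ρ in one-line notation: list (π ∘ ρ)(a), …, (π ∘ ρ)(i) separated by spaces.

d e f i g b a c h

(π ∘ ρ)(x) = π(ρ(x)). Computing each image: π(ρ(a)) = π(e) = d, π(ρ(b)) = π(a) = e, π(ρ(c)) = π(d) = f, π(ρ(d)) = π(f) = i, π(ρ(e)) = π(b) = g, π(ρ(f)) = π(i) = b, π(ρ(g)) = π(c) = a, π(ρ(h)) = π(g) = c, π(ρ(i)) = π(h) = h.
Hence π ∘ ρ = [d e f i g b a c h].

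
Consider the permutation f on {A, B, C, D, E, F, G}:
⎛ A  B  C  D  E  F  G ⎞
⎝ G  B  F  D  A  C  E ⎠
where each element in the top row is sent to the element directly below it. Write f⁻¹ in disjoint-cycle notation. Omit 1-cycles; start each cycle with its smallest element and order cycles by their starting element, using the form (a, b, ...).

First write f in disjoint cycles: (A, G, E)(C, F).
The inverse reverses every cycle; in canonical form, f⁻¹ = (A, E, G)(C, F).

(A, E, G)(C, F)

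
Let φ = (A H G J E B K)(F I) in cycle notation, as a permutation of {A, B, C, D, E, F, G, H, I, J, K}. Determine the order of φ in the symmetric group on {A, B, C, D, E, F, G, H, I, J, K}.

14

The cycle type of φ is (7, 2, 1, 1).
The order of φ is the least common multiple of its cycle lengths: lcm(7, 2) = 14.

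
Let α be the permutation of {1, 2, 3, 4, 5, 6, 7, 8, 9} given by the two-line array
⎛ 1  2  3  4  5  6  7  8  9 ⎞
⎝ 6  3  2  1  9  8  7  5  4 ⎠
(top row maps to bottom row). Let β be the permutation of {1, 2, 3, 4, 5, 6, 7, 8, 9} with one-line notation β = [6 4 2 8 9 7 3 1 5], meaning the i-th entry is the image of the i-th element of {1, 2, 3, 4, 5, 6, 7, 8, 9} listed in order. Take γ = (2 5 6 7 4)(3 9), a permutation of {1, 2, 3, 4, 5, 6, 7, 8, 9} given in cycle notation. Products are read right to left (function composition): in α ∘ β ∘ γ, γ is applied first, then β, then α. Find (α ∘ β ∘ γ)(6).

2

Chase 6: γ(6) = 7; β(7) = 3; α(3) = 2. Hence (α ∘ β ∘ γ)(6) = 2.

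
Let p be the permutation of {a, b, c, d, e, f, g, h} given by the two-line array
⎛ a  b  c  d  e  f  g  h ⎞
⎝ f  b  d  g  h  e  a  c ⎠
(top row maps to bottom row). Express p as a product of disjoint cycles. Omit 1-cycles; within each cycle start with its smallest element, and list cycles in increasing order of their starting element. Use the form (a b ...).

Iterating p from a gives a → f → e → h → c → d → g → a; that is the 7-cycle (a f e h c d g).
Continuing from each remaining unvisited element yields (a f e h c d g).

(a f e h c d g)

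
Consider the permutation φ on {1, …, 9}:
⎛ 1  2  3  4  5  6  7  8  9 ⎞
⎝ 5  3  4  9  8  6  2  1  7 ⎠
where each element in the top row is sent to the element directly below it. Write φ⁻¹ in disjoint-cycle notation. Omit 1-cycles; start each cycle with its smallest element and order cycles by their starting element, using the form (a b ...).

(1 8 5)(2 7 9 4 3)

First write φ in disjoint cycles: (1 5 8)(2 3 4 9 7).
The inverse reverses every cycle; in canonical form, φ⁻¹ = (1 8 5)(2 7 9 4 3).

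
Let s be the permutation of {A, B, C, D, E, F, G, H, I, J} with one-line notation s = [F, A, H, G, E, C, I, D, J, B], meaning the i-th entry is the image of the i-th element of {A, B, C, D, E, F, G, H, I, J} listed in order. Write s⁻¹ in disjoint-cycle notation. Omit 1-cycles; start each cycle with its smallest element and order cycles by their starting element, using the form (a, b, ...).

(A, B, J, I, G, D, H, C, F)

First write s in disjoint cycles: (A, F, C, H, D, G, I, J, B).
The inverse reverses every cycle; in canonical form, s⁻¹ = (A, B, J, I, G, D, H, C, F).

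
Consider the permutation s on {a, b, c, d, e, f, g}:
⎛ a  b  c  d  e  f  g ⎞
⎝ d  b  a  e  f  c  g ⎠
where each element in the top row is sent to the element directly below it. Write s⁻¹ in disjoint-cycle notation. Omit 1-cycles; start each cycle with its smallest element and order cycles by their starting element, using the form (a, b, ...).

(a, c, f, e, d)

First write s in disjoint cycles: (a, d, e, f, c).
The inverse reverses every cycle; in canonical form, s⁻¹ = (a, c, f, e, d).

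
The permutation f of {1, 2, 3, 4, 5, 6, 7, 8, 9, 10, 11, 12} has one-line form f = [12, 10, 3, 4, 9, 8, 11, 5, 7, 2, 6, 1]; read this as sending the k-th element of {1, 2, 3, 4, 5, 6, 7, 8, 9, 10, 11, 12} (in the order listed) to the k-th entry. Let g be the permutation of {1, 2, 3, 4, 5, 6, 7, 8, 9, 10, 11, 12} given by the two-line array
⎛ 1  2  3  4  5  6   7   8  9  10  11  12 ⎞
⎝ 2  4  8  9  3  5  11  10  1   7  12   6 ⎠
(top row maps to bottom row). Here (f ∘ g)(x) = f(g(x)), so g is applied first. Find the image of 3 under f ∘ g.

5

g(3) = 8, then f(8) = 5; composing gives (f ∘ g)(3) = 5.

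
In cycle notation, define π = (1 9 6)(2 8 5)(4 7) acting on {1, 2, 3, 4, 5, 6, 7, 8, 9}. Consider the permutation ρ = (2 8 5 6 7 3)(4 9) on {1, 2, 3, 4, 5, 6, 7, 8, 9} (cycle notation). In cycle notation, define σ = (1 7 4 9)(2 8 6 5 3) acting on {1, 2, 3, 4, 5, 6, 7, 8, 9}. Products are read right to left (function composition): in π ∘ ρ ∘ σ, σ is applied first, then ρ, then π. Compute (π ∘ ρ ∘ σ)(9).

9

Chase 9: σ(9) = 1; ρ(1) = 1; π(1) = 9. Hence (π ∘ ρ ∘ σ)(9) = 9.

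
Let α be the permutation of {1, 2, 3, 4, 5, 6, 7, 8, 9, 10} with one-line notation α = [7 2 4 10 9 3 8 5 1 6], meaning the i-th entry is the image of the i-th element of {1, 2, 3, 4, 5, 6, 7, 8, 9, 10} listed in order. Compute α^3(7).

Tracing 7 → 8 → … returns to 7 after 5 steps, so 7 lies in a 5-cycle (1 7 8 5 9).
Advancing 3 steps from 7: 7 → 8 → 5 → 9.

9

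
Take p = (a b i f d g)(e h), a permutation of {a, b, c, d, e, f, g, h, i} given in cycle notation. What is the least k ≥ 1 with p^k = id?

The cycle type of p is (6, 2, 1).
The order is lcm(6, 2) = 6.

6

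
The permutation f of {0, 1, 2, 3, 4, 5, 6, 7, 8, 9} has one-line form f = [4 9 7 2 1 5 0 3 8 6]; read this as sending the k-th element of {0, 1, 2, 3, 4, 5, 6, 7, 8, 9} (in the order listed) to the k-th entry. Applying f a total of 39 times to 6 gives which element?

9

Tracing 6 → 0 → … returns to 6 after 5 steps, so 6 lies in a 5-cycle (0, 4, 1, 9, 6).
Since the cycle has length 5, f^39 acts on it the same as f^4 (39 mod 5 = 4).
Stepping 4 places around the cycle: 6 → 0 → 4 → 1 → 9.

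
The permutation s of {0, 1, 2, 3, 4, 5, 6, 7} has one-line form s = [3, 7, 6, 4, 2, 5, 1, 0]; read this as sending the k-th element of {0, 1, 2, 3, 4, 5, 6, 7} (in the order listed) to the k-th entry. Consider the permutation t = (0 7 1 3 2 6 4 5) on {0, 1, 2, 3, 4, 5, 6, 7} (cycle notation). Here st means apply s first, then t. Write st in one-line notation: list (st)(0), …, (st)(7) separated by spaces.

For each element, apply s then t: 0 → 3 → 2; 1 → 7 → 1; 2 → 6 → 4; 3 → 4 → 5; 4 → 2 → 6; 5 → 5 → 0; 6 → 1 → 3; 7 → 0 → 7.
Collecting the images, st = [2 1 4 5 6 0 3 7].

2 1 4 5 6 0 3 7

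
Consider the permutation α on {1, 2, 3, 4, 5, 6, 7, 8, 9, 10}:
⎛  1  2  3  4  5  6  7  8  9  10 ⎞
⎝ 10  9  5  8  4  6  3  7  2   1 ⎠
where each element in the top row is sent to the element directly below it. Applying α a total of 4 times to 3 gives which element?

7

Tracing 3 → 5 → … returns to 3 after 5 steps, so 3 lies in a 5-cycle (3 5 4 8 7).
Stepping 4 places around the cycle: 3 → 5 → 4 → 8 → 7.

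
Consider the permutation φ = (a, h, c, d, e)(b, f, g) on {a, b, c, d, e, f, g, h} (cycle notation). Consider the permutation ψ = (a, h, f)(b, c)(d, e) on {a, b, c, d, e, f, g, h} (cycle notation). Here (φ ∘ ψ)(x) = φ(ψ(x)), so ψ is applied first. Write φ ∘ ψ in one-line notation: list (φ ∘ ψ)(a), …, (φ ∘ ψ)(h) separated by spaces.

c d f a e h b g

Chase each element through ψ then φ: a → h → c; b → c → d; c → b → f; d → e → a; e → d → e; f → a → h; g → g → b; h → f → g.
So φ ∘ ψ in one-line form is c d f a e h b g.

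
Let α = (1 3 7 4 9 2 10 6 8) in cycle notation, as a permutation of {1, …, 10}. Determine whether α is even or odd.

The cycle lengths are 9, 1.
A cycle of length ℓ contributes ℓ−1 transpositions, so α is a product of 8 transpositions — even.

even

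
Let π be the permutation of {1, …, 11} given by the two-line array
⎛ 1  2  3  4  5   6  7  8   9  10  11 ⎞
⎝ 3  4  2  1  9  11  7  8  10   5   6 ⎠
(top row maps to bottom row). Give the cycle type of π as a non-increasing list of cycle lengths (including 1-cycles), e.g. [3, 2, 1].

The disjoint cycles are (1, 3, 2, 4)(5, 9, 10)(6, 11)(7)(8), with lengths 4, 3, 2, 1, 1 in non-increasing order.

[4, 3, 2, 1, 1]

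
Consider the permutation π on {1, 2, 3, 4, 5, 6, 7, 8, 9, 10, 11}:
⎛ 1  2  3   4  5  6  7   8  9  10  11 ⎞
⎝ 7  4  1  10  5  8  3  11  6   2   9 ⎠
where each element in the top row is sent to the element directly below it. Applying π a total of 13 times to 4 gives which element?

10

Tracing 4 → 10 → … returns to 4 after 3 steps, so 4 lies in a 3-cycle (2 4 10).
Powers repeat with period 3 on this cycle, and 13 mod 3 = 1, so π^13(4) = π^1(4).
Stepping 1 place around the cycle: 4 → 10.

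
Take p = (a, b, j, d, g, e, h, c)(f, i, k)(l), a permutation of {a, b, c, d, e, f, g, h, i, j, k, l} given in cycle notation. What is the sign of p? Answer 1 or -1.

-1

The cycle lengths are 8, 3, 1.
A cycle of length ℓ contributes ℓ−1 transpositions, so p is a product of 7 + 2 = 9 transpositions — odd.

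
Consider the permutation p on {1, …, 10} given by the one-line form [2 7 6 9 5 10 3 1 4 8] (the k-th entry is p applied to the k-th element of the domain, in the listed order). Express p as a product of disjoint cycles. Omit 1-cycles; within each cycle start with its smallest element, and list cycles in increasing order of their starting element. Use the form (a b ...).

(1 2 7 3 6 10 8)(4 9)

Iterating p from 1 gives 1 → 2 → 7 → 3 → 6 → 10 → 8 → 1; that is the 7-cycle (1 2 7 3 6 10 8).
Continuing from each remaining unvisited element yields (1 2 7 3 6 10 8)(4 9).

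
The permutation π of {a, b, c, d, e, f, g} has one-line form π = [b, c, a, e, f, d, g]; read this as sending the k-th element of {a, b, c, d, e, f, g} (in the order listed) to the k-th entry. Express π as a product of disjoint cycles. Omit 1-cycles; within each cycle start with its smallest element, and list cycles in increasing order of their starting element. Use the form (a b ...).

(a b c)(d e f)

From a: a → b → c → a, closing the cycle (a b c).
Continuing from each remaining unvisited element yields (a b c)(d e f).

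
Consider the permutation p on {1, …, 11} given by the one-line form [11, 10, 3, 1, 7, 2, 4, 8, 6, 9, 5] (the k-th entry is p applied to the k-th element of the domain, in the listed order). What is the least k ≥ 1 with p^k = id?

20

Writing p as disjoint cycles, the cycle lengths are 5, 4, 1, 1.
The order of p is the least common multiple of its cycle lengths: lcm(5, 4) = 20.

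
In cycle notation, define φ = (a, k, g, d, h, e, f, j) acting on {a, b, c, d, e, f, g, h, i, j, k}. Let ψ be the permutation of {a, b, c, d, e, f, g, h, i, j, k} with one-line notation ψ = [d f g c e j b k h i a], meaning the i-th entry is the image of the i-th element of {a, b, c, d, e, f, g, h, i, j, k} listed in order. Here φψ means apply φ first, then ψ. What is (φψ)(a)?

a

First apply φ: φ(a) = k, then ψ(k) = a. Thus (φψ)(a) = a.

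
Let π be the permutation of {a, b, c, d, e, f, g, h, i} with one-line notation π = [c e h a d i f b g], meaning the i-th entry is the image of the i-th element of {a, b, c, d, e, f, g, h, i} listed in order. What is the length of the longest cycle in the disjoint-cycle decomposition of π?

Decomposing into disjoint cycles gives (a, c, h, b, e, d)(f, i, g); the longest has length 6.

6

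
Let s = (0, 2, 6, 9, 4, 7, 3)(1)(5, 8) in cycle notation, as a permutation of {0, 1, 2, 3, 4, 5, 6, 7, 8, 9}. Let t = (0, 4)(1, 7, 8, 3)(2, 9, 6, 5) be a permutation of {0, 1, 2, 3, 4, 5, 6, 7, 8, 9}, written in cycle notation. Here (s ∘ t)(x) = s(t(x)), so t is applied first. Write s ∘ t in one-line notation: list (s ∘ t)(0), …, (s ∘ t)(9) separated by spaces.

7 3 4 1 2 6 8 5 0 9

For each element, apply t then s: 0 → 4 → 7; 1 → 7 → 3; 2 → 9 → 4; 3 → 1 → 1; 4 → 0 → 2; 5 → 2 → 6; 6 → 5 → 8; 7 → 8 → 5; 8 → 3 → 0; 9 → 6 → 9.
Collecting the images, s ∘ t = [7 3 4 1 2 6 8 5 0 9].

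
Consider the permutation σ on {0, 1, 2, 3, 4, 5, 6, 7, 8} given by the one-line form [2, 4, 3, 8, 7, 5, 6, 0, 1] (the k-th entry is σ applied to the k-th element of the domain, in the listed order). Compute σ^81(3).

Tracing 3 → 8 → … returns to 3 after 7 steps, so 3 lies in a 7-cycle (0 2 3 8 1 4 7).
Powers repeat with period 7 on this cycle, and 81 mod 7 = 4, so σ^81(3) = σ^4(3).
Advancing 4 steps from 3: 3 → 8 → 1 → 4 → 7.

7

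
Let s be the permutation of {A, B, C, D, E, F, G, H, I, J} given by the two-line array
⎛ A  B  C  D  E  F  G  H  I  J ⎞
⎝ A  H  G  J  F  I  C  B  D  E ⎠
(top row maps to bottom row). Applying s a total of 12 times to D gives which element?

E

Tracing D → J → … returns to D after 5 steps, so D lies in a 5-cycle (D J E F I).
Since the cycle has length 5, s^12 acts on it the same as s^2 (12 mod 5 = 2).
Stepping 2 places around the cycle: D → J → E.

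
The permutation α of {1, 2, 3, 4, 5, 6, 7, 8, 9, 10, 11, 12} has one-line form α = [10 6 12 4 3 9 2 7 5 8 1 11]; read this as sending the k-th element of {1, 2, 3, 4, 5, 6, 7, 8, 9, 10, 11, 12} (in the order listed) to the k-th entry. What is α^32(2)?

7

Tracing 2 → 6 → … returns to 2 after 11 steps, so 2 lies in an 11-cycle (1 10 8 7 2 6 9 5 3 12 11).
Powers repeat with period 11 on this cycle, and 32 mod 11 = 10, so α^32(2) = α^10(2).
Stepping 10 places around the cycle: 2 → 6 → 9 → 5 → 3 → 12 → 11 → 1 → 10 → 8 → 7.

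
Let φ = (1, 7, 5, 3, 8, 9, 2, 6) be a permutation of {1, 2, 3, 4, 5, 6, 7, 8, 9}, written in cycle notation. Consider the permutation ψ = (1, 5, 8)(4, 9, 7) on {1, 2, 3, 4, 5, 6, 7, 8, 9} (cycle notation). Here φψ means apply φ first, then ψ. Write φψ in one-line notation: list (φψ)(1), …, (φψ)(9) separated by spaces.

4 6 1 9 3 5 8 7 2

(φψ)(x) = ψ(φ(x)). Computing each image: ψ(φ(1)) = ψ(7) = 4, ψ(φ(2)) = ψ(6) = 6, ψ(φ(3)) = ψ(8) = 1, ψ(φ(4)) = ψ(4) = 9, ψ(φ(5)) = ψ(3) = 3, ψ(φ(6)) = ψ(1) = 5, ψ(φ(7)) = ψ(5) = 8, ψ(φ(8)) = ψ(9) = 7, ψ(φ(9)) = ψ(2) = 2.
Hence φψ = [4 6 1 9 3 5 8 7 2].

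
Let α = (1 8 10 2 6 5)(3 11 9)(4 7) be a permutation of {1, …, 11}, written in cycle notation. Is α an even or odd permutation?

even

The cycle lengths are 6, 3, 2.
A cycle of length ℓ contributes ℓ−1 transpositions, so α is a product of 5 + 2 + 1 = 8 transpositions — even.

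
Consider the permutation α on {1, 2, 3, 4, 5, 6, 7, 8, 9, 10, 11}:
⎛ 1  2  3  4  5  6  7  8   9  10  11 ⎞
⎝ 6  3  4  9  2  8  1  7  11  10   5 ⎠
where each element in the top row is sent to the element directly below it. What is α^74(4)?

11

Tracing 4 → 9 → … returns to 4 after 6 steps, so 4 lies in a 6-cycle (2 3 4 9 11 5).
Powers repeat with period 6 on this cycle, and 74 mod 6 = 2, so α^74(4) = α^2(4).
Advancing 2 steps from 4: 4 → 9 → 11.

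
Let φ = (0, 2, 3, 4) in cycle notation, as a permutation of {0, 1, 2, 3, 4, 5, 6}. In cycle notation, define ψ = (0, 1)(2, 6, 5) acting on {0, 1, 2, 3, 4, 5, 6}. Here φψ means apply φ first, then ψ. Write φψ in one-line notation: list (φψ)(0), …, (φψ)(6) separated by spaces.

6 0 3 4 1 2 5

(φψ)(x) = ψ(φ(x)). Computing each image: ψ(φ(0)) = ψ(2) = 6, ψ(φ(1)) = ψ(1) = 0, ψ(φ(2)) = ψ(3) = 3, ψ(φ(3)) = ψ(4) = 4, ψ(φ(4)) = ψ(0) = 1, ψ(φ(5)) = ψ(5) = 2, ψ(φ(6)) = ψ(6) = 5.
Hence φψ = [6 0 3 4 1 2 5].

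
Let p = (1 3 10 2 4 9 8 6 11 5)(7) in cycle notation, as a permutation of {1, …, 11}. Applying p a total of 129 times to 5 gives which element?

11

5 lies in the 10-cycle (1 3 10 2 4 9 8 6 11 5).
Since the cycle has length 10, p^129 acts on it the same as p^9 (129 mod 10 = 9).
Stepping 9 places around the cycle: 5 → 1 → 3 → 10 → 2 → 4 → 9 → 8 → 6 → 11.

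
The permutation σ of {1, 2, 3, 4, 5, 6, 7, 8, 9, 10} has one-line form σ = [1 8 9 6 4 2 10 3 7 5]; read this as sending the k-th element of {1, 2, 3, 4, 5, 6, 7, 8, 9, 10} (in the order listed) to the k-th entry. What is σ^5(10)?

8

Tracing 10 → 5 → … returns to 10 after 9 steps, so 10 lies in a 9-cycle (2 8 3 9 7 10 5 4 6).
Advancing 5 steps from 10: 10 → 5 → 4 → 6 → 2 → 8.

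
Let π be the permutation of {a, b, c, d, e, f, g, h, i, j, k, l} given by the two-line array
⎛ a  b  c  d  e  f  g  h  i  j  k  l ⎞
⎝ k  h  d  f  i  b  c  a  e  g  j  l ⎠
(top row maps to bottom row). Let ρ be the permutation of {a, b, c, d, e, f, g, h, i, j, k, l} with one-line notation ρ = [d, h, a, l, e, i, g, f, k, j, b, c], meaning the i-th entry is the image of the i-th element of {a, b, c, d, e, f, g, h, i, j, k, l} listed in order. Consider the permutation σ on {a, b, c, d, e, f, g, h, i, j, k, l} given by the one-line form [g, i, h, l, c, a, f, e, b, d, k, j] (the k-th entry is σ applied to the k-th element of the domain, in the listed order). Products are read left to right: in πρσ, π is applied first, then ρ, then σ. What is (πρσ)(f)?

Chase f: π(f) = b; ρ(b) = h; σ(h) = e. Hence (πρσ)(f) = e.

e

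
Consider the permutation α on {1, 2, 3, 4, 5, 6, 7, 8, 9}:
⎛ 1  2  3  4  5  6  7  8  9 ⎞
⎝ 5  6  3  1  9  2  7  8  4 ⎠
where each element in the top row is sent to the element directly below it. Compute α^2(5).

4

Tracing 5 → 9 → … returns to 5 after 4 steps, so 5 lies in a 4-cycle (1, 5, 9, 4).
Stepping 2 places around the cycle: 5 → 9 → 4.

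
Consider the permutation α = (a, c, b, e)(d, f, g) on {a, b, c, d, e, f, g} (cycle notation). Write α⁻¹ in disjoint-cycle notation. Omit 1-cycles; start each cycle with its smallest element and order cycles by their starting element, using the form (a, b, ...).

(a, e, b, c)(d, g, f)

If α sends a → b within a cycle, α⁻¹ sends b → a; equivalently, reverse each cycle.
After reversing and putting each cycle's least element first, α⁻¹ = (a, e, b, c)(d, g, f).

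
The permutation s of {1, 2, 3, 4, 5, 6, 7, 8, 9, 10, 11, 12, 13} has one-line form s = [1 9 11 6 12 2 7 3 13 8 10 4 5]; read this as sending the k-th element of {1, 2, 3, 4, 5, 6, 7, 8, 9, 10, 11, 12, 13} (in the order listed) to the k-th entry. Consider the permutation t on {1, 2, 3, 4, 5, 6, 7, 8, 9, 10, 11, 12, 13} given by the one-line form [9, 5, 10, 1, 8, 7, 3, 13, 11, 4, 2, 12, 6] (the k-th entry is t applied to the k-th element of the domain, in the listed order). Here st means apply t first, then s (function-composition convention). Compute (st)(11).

First apply t: t(11) = 2, then s(2) = 9. Thus (st)(11) = 9.

9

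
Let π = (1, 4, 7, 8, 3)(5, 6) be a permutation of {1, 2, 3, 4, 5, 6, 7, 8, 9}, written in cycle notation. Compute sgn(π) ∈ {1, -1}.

-1

The cycle lengths are 5, 2, 1, 1.
A cycle is odd iff its length is even; π has 1 even-length cycle, so sgn(π) = (−1)^1 and π is odd.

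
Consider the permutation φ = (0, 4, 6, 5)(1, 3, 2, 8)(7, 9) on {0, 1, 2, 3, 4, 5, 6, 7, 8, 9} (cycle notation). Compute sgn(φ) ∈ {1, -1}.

-1

The cycle lengths are 4, 4, 2.
A cycle is odd iff its length is even; φ has 3 even-length cycles, so sgn(φ) = (−1)^3 and φ is odd.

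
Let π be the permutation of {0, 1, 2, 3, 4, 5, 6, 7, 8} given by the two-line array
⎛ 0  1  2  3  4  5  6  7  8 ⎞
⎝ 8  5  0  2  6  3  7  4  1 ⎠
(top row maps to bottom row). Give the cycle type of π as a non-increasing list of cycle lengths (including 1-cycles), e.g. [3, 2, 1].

The disjoint cycles are (0, 8, 1, 5, 3, 2)(4, 6, 7), with lengths 6, 3 in non-increasing order.

[6, 3]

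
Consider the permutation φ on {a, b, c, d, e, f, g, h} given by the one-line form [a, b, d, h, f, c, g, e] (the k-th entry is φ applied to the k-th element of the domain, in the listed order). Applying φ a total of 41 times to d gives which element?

Tracing d → h → … returns to d after 5 steps, so d lies in a 5-cycle (c, d, h, e, f).
Since the cycle has length 5, φ^41 acts on it the same as φ^1 (41 mod 5 = 1).
Advancing 1 step from d: d → h.

h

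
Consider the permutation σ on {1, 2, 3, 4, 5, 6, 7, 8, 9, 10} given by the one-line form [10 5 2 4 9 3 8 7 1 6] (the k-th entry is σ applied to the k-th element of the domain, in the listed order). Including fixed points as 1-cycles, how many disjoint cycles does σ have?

The cycle decomposition is (1 10 6 3 2 5 9)(4)(7 8), which has 3 cycles (counting 1-cycles).

3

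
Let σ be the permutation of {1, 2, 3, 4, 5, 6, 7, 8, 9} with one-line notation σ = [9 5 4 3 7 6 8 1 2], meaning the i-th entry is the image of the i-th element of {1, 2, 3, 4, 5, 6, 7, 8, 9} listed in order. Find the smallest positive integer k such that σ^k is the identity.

6

Writing σ as disjoint cycles, the cycle lengths are 6, 2, 1.
The order of σ is the least common multiple of its cycle lengths: lcm(6, 2) = 6.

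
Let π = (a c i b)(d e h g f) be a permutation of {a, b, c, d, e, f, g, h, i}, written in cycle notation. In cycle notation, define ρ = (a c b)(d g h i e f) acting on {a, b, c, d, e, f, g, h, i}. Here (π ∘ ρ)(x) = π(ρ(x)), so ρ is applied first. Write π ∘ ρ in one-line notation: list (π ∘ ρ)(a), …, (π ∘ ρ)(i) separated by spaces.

(π ∘ ρ)(x) = π(ρ(x)). Computing each image: π(ρ(a)) = π(c) = i, π(ρ(b)) = π(a) = c, π(ρ(c)) = π(b) = a, π(ρ(d)) = π(g) = f, π(ρ(e)) = π(f) = d, π(ρ(f)) = π(d) = e, π(ρ(g)) = π(h) = g, π(ρ(h)) = π(i) = b, π(ρ(i)) = π(e) = h.
Hence π ∘ ρ = [i c a f d e g b h].

i c a f d e g b h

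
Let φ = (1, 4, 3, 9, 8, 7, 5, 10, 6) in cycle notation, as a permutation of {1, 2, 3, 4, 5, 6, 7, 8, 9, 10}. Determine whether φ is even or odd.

The cycle lengths are 9, 1.
A cycle of length ℓ contributes ℓ−1 transpositions, so φ is a product of 8 transpositions — even.

even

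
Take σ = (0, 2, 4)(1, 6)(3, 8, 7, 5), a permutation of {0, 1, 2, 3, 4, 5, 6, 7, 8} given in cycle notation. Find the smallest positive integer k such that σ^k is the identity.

The cycle type of σ is (4, 3, 2).
The order of σ is the least common multiple of its cycle lengths: lcm(4, 3, 2) = 12.

12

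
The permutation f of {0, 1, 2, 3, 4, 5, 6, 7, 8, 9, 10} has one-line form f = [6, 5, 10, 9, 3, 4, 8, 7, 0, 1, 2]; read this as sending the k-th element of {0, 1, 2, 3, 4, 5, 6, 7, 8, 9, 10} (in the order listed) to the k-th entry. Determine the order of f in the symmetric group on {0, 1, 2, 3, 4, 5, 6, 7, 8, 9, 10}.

30

The disjoint-cycle form of f has cycle lengths 5, 3, 2, 1.
Since disjoint cycles commute, ord(f) = lcm(5, 3, 2) = 30.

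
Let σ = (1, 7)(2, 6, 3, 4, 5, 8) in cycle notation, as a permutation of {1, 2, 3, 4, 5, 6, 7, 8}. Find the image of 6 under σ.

In the cycle (2, 6, 3, 4, 5, 8), 6 is followed by 3, so σ(6) = 3.

3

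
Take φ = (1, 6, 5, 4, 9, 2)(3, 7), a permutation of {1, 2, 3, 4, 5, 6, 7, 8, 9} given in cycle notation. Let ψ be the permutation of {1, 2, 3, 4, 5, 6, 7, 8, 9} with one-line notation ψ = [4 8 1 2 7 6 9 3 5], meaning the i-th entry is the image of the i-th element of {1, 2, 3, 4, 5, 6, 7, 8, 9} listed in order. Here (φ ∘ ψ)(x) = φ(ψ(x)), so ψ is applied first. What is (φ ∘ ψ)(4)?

First apply ψ: ψ(4) = 2, then φ(2) = 1. Thus (φ ∘ ψ)(4) = 1.

1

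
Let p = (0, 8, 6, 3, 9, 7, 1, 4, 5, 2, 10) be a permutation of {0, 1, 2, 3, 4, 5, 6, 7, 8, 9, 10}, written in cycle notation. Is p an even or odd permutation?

The cycle lengths are 11.
A cycle of length ℓ contributes ℓ−1 transpositions, so p is a product of 10 transpositions — even.

even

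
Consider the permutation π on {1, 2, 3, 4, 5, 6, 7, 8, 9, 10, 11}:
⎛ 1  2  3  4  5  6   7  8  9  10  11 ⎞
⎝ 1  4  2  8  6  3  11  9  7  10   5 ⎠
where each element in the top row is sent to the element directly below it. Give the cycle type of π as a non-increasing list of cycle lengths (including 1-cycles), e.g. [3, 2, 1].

The disjoint cycles are (1)(2 4 8 9 7 11 5 6 3)(10), with lengths 9, 1, 1 in non-increasing order.

[9, 1, 1]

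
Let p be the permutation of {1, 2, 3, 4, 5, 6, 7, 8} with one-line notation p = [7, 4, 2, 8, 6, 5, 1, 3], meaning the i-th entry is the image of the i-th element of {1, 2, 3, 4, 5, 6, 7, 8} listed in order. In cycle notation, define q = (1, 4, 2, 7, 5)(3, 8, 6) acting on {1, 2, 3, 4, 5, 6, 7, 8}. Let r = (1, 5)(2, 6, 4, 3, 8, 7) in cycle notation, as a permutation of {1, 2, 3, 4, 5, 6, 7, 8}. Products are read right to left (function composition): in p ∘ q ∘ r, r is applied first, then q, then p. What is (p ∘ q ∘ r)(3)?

5

Apply the permutations in order: r(3) = 8, then q(8) = 6, then p(6) = 5. So (p ∘ q ∘ r)(3) = 5.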